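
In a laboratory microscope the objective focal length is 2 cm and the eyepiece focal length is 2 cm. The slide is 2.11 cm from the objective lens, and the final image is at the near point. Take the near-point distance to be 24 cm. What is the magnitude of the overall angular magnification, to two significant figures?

240

Objective: 1/d_i = 1/f_obj - 1/d_o = 1/2 - 1/2.11 = 0.02607 cm^-1, so d_i = 38.364 cm.
m_obj = -d_i/d_o = -38.364/2.11 = -18.182.
Eyepiece angular magnification (image at near point): M_eye = 1 + D/f_e = 1 + 24/2 = 13.000.
Overall M = m_obj x M_eye = (-18.182)(13.000) = -236.36.
|M| = 236.36.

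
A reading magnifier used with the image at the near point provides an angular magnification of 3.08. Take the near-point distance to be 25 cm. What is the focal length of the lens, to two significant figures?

12 cm

For the image at the near point, M = 1 + D/f.
f = D/(M - 1) = 25/(3.08 - 1) = 12.019 cm.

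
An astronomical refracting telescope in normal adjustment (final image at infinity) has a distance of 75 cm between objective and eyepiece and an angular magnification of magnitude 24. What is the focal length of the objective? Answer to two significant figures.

In normal adjustment the tube length equals f_obj + f_eye and |M| = f_obj/f_eye.
So f_obj = 24 f_eye and 24 f_eye + f_eye = 75 cm, giving f_eye = 75/25 = 3.000 cm and f_obj = 72.000 cm.

72 cm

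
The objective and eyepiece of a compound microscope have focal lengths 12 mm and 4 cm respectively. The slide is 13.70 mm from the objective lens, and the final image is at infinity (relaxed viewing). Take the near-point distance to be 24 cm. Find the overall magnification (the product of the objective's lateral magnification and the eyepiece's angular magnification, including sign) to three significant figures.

-42.4

Convert to cm: f_obj = 12 mm = 1.2 cm; d_o = 13.70 mm = 1.37 cm.
Objective: 1/d_i = 1/f_obj - 1/d_o = 1/1.2 - 1/1.37 = 0.10341 cm^-1, so d_i = 9.671 cm.
m_obj = -d_i/d_o = -9.671/1.37 = -7.059.
Eyepiece angular magnification (image at infinity): M_eye = D/f_e = 24/4 = 6.000.
Overall M = m_obj x M_eye = (-7.059)(6.000) = -42.35.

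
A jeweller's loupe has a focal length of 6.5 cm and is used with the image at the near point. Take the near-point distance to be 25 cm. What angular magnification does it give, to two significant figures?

M = 1 + D/f = 1 + 25/6.5 = 4.846.

4.8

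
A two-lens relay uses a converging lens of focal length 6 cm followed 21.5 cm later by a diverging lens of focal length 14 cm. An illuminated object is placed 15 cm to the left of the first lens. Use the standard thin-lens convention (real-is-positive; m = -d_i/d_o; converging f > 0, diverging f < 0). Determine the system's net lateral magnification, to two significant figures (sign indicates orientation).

Applying the thin-lens equation to the first lens, 1/6 = 1/15 + 1/d_i1, which gives d_i1 = 10.000 cm.
Its lateral magnification is m_1 = -d_i1/d_o1 = -(10.000)/15 = -0.6667.
That image sits 11.500 cm in front of the second lens, so d_o2 = 11.500 cm.
Applying the thin-lens equation again with f_2 = -14 cm and d_o2 = 11.500 cm gives d_i2 = -6.314 cm.
m_2 = -(-6.314)/(11.500) = 0.5490.
Overall magnification: m = m_1 m_2 = -0.3660.

-0.37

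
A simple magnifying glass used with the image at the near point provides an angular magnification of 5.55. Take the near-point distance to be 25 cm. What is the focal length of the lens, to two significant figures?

5.5 cm

For the image at the near point, M = 1 + D/f.
f = D/(M - 1) = 25/(5.55 - 1) = 5.495 cm.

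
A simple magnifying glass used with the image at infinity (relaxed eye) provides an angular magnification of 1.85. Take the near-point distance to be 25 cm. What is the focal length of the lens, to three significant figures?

13.5 cm

For the image at infinity, M = D/f.
f = D/M = 25/1.85 = 13.514 cm.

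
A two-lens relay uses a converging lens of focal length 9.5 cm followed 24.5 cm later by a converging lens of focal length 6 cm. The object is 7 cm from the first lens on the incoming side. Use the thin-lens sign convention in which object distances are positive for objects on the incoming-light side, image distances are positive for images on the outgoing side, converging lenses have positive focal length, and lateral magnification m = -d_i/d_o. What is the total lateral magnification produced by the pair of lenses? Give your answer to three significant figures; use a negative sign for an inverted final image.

-0.506

Lens 1: 1/d_i1 = 1/f_1 - 1/d_o1 = 1/9.5 - 1/7 = -0.03759 cm^-1, so d_i1 = -26.600 cm.
m_1 = -(-26.600)/7 = 3.8000.
The intermediate image is virtual, 26.600 cm to the left of lens 1, so d_o2 = L - d_i1 = 24.5 - (-26.600) = 51.100 cm.
Lens 2: 1/d_i2 = 1/f_2 - 1/d_o2 = 1/6 - 1/(51.100) = 0.14710 cm^-1, so d_i2 = 6.798 cm.
m_2 = -(6.798)/(51.100) = -0.1330.
Total m = m_1 x m_2 = (3.8000)(-0.1330) = -0.5055.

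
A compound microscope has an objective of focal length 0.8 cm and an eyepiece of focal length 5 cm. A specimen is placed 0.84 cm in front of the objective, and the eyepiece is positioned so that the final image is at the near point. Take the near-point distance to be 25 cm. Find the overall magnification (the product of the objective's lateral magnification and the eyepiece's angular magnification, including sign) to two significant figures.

-120

Objective: 1/d_i = 1/f_obj - 1/d_o = 1/0.8 - 1/0.84 = 0.05952 cm^-1, so d_i = 16.800 cm.
m_obj = -d_i/d_o = -16.800/0.84 = -20.000.
Eyepiece angular magnification (image at near point): M_eye = 1 + D/f_e = 1 + 25/5 = 6.000.
Overall M = m_obj x M_eye = (-20.000)(6.000) = -120.00.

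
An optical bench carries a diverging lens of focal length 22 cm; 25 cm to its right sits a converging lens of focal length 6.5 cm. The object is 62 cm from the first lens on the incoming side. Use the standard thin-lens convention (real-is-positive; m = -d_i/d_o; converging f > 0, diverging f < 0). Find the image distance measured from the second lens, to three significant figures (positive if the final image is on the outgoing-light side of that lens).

7.72 cm

Lens 1: 1/d_i1 = 1/f_1 - 1/d_o1 = 1/(-22) - 1/62 = -0.06158 cm^-1, so d_i1 = -16.238 cm.
With d_i1 < 0 the first image is virtual and lies on the object side; the object distance for lens 2 is d_o2 = 25 - (-16.238) = 41.238 cm.
Lens 2: 1/d_i2 = 1/f_2 - 1/d_o2 = 1/6.5 - 1/(41.238) = 0.12960 cm^-1, so d_i2 = 7.716 cm.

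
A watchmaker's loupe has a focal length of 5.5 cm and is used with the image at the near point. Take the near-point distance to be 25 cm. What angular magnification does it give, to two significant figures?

M = 1 + D/f = 1 + 25/5.5 = 5.545.

5.5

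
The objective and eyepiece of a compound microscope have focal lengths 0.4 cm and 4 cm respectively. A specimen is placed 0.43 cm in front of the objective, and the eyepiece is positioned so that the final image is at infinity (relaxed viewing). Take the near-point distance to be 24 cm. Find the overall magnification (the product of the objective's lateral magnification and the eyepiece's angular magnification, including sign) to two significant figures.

Objective: 1/d_i = 1/f_obj - 1/d_o = 1/0.4 - 1/0.43 = 0.17442 cm^-1, so d_i = 5.733 cm.
m_obj = -d_i/d_o = -5.733/0.43 = -13.333.
Eyepiece angular magnification (image at infinity): M_eye = D/f_e = 24/4 = 6.000.
Overall M = m_obj x M_eye = (-13.333)(6.000) = -80.00.

-80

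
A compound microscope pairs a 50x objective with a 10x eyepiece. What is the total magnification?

The overall magnification of a compound microscope is the product of the objective and eyepiece magnifications:
M = M_obj x M_eye = 50 x 10 = 500.

500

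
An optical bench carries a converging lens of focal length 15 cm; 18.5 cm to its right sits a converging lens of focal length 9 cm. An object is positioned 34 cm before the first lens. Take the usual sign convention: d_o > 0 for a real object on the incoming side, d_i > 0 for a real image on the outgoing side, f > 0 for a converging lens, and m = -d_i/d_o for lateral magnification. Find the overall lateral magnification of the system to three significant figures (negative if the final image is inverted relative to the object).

-0.410

First lens: d_i1 = 1/(1/15 - 1/34) = 26.842 cm.
m_1 = -(26.842)/34 = -0.7895.
Since 26.842 cm > 18.5 cm, the first image lies past the second lens and serves as a virtual object: d_o2 = L - d_i1 = -8.342 cm.
Second lens: d_i2 = 1/(1/9 - 1/(-8.342)) = 4.329 cm.
m_2 = -(4.329)/(-8.342) = 0.5190.
Overall magnification: m = m_1 m_2 = -0.4097.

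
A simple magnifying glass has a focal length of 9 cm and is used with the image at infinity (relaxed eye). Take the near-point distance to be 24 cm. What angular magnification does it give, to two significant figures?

2.7

M = D/f = 24/9 = 2.667.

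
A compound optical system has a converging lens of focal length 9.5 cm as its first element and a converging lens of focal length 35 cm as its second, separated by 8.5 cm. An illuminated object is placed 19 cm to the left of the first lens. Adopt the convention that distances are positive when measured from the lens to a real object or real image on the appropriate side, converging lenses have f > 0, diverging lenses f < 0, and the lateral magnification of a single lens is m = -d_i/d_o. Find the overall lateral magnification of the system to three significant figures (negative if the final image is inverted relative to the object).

-0.769

First lens: d_i1 = 1/(1/9.5 - 1/19) = 19.000 cm.
m_1 = -(19.000)/19 = -1.0000.
Since 19.000 cm > 8.5 cm, the first image lies past the second lens and serves as a virtual object: d_o2 = L - d_i1 = -10.500 cm.
Second lens: d_i2 = 1/(1/35 - 1/(-10.500)) = 8.077 cm.
m_2 = -(8.077)/(-10.500) = 0.7692.
Total m = m_1 x m_2 = (-1.0000)(0.7692) = -0.7692.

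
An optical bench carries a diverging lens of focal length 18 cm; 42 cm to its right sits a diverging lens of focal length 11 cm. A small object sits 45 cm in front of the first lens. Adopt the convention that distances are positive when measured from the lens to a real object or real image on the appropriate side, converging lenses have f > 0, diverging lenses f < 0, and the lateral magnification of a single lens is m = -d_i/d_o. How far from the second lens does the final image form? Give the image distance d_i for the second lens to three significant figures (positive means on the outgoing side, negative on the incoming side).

-9.16 cm

Lens 1: 1/d_i1 = 1/f_1 - 1/d_o1 = 1/(-18) - 1/45 = -0.07778 cm^-1, so d_i1 = -12.857 cm.
With d_i1 < 0 the first image is virtual and lies on the object side; the object distance for lens 2 is d_o2 = 42 - (-12.857) = 54.857 cm.
Lens 2: 1/d_i2 = 1/f_2 - 1/d_o2 = 1/(-11) - 1/(54.857) = -0.10914 cm^-1, so d_i2 = -9.163 cm.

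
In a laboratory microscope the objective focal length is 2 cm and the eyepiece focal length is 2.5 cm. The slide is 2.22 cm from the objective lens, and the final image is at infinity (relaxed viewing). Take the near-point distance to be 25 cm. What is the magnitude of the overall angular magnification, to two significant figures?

91

Objective: 1/d_i = 1/f_obj - 1/d_o = 1/2 - 1/2.22 = 0.04955 cm^-1, so d_i = 20.182 cm.
m_obj = -d_i/d_o = -20.182/2.22 = -9.091.
Eyepiece angular magnification (image at infinity): M_eye = D/f_e = 25/2.5 = 10.000.
Overall M = m_obj x M_eye = (-9.091)(10.000) = -90.91.
|M| = 90.91.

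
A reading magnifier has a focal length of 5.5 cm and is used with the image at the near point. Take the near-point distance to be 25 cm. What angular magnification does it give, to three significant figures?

M = 1 + D/f = 1 + 25/5.5 = 5.545.

5.55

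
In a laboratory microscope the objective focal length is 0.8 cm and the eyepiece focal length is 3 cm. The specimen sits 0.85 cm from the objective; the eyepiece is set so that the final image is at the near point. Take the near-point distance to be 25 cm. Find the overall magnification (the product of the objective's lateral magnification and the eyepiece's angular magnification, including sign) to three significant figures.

-149

Objective: 1/d_i = 1/f_obj - 1/d_o = 1/0.8 - 1/0.85 = 0.07353 cm^-1, so d_i = 13.600 cm.
m_obj = -d_i/d_o = -13.600/0.85 = -16.000.
Eyepiece angular magnification (image at near point): M_eye = 1 + D/f_e = 1 + 25/3 = 9.333.
Overall M = m_obj x M_eye = (-16.000)(9.333) = -149.33.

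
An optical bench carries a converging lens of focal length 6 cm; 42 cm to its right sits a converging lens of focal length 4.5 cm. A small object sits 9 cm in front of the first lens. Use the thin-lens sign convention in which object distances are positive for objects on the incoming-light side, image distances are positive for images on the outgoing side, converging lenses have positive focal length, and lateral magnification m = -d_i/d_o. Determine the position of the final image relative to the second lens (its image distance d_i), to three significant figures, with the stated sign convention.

5.54 cm

Lens 1: 1/d_i1 = 1/f_1 - 1/d_o1 = 1/6 - 1/9 = 0.05556 cm^-1, so d_i1 = 18.000 cm.
Object distance for lens 2: d_o2 = 42 - 18.000 = 24.000 cm.
Lens 2: 1/d_i2 = 1/f_2 - 1/d_o2 = 1/4.5 - 1/(24.000) = 0.18056 cm^-1, so d_i2 = 5.538 cm.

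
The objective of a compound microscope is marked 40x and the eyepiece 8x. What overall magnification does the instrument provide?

The overall magnification of a compound microscope is the product of the objective and eyepiece magnifications:
M = M_obj x M_eye = 40 x 8 = 320.

320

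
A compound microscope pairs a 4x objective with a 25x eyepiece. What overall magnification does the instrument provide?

The overall magnification of a compound microscope is the product of the objective and eyepiece magnifications:
M = M_obj x M_eye = 4 x 25 = 100.

100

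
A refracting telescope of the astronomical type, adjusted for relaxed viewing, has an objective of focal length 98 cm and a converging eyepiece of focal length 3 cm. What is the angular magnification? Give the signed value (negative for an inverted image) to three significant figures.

M = -f_obj/f_eye = -98/(3) = -32.667.

-32.7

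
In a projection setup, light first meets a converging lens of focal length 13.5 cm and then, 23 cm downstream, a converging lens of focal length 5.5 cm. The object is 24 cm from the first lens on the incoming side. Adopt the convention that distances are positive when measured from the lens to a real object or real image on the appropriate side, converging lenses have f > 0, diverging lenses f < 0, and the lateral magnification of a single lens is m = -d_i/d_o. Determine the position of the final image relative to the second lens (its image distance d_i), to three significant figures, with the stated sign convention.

First lens: d_i1 = 1/(1/13.5 - 1/24) = 30.857 cm.
This image would form 30.857 cm past lens 1, i.e. 7.857 cm beyond lens 2, so it is a virtual object for lens 2: d_o2 = 23 - 30.857 = -7.857 cm.
Second lens: d_i2 = 1/(1/5.5 - 1/(-7.857)) = 3.235 cm.

3.24 cm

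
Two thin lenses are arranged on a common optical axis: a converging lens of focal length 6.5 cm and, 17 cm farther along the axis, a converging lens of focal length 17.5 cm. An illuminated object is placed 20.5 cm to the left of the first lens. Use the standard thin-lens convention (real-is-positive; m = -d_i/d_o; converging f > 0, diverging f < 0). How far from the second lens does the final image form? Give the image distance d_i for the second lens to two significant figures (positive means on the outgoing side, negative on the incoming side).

-13 cm

Lens 1: 1/d_i1 = 1/f_1 - 1/d_o1 = 1/6.5 - 1/20.5 = 0.10507 cm^-1, so d_i1 = 9.518 cm.
That image sits 7.482 cm in front of the second lens, so d_o2 = 7.482 cm.
Lens 2: 1/d_i2 = 1/f_2 - 1/d_o2 = 1/17.5 - 1/(7.482) = -0.07651 cm^-1, so d_i2 = -13.070 cm.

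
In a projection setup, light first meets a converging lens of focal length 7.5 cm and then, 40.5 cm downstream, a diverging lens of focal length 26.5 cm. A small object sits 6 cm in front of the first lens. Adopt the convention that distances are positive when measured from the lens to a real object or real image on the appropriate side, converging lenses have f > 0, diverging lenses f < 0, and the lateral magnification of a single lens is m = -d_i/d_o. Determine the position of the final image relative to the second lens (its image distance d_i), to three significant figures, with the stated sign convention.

-19.3 cm

Applying the thin-lens equation to the first lens, 1/7.5 = 1/6 + 1/d_i1, which gives d_i1 = -30.000 cm.
With d_i1 < 0 the first image is virtual and lies on the object side; the object distance for lens 2 is d_o2 = 40.5 - (-30.000) = 70.500 cm.
Applying the thin-lens equation again with f_2 = -26.5 cm and d_o2 = 70.500 cm gives d_i2 = -19.260 cm.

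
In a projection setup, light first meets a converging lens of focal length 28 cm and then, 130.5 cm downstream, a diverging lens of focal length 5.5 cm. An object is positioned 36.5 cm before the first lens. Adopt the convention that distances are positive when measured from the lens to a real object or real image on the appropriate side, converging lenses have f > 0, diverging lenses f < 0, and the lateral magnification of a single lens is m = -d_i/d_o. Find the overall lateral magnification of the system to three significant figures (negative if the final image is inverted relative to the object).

-1.15

Applying the thin-lens equation to the first lens, 1/28 = 1/36.5 + 1/d_i1, which gives d_i1 = 120.235 cm.
Its lateral magnification is m_1 = -d_i1/d_o1 = -(120.235)/36.5 = -3.2941.
Object distance for lens 2: d_o2 = 130.5 - 120.235 = 10.265 cm.
Applying the thin-lens equation again with f_2 = -5.5 cm and d_o2 = 10.265 cm gives d_i2 = -3.581 cm.
m_2 = -(-3.581)/(10.265) = 0.3489.
The system's lateral magnification is m_1 m_2 = (-3.2941)(0.3489) = -1.1493.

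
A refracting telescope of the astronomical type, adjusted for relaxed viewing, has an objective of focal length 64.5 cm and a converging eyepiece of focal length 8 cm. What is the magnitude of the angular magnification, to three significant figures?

|M| = f_obj/|f_eye| = 64.5/8 = 8.062.

8.06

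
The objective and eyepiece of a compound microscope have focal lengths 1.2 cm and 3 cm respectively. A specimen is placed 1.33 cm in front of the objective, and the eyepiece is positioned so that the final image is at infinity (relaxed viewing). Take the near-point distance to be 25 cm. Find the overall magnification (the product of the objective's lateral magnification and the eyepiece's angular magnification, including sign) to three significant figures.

-76.9

Objective: 1/d_i = 1/f_obj - 1/d_o = 1/1.2 - 1/1.33 = 0.08145 cm^-1, so d_i = 12.277 cm.
m_obj = -d_i/d_o = -12.277/1.33 = -9.231.
Eyepiece angular magnification (image at infinity): M_eye = D/f_e = 25/3 = 8.333.
Overall M = m_obj x M_eye = (-9.231)(8.333) = -76.92.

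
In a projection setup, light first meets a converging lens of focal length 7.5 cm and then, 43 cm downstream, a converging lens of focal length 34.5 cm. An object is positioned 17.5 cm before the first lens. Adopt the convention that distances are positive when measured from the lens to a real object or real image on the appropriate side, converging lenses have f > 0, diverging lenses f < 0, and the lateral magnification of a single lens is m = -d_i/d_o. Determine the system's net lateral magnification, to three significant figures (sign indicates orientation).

First lens: d_i1 = 1/(1/7.5 - 1/17.5) = 13.125 cm.
m_1 = -(13.125)/17.5 = -0.7500.
That image sits 29.875 cm in front of the second lens, so d_o2 = 29.875 cm.
Second lens: d_i2 = 1/(1/34.5 - 1/(29.875)) = -222.851 cm.
m_2 = -(-222.851)/(29.875) = 7.4595.
The system's lateral magnification is m_1 m_2 = (-0.7500)(7.4595) = -5.5946.

-5.59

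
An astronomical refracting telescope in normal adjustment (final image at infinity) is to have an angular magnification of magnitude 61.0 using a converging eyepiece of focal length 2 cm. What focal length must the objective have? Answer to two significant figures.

|M| = f_obj/|f_eye|, so f_obj = |M| x |f_eye| = 61.0 x 2 = 122.000 cm.

120 cm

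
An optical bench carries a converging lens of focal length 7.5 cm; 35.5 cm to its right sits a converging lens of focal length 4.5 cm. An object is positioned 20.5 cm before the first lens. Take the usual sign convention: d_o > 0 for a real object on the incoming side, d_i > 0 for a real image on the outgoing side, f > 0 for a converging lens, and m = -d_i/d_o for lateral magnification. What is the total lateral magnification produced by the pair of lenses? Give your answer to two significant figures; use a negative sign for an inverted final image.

Applying the thin-lens equation to the first lens, 1/7.5 = 1/20.5 + 1/d_i1, which gives d_i1 = 11.827 cm.
Its lateral magnification is m_1 = -d_i1/d_o1 = -(11.827)/20.5 = -0.5769.
The intermediate image is 11.827 cm to the right of lens 1, so d_o2 = L - d_i1 = 35.5 - 11.827 = 23.673 cm.
Applying the thin-lens equation again with f_2 = 4.5 cm and d_o2 = 23.673 cm gives d_i2 = 5.556 cm.
m_2 = -(5.556)/(23.673) = -0.2347.
The system's lateral magnification is m_1 m_2 = (-0.5769)(-0.2347) = 0.1354.

0.14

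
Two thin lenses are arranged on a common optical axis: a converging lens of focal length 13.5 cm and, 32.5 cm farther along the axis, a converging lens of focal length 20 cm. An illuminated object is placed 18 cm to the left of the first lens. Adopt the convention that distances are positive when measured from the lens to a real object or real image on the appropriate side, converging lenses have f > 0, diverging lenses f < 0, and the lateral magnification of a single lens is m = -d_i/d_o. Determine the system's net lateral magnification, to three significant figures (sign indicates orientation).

Applying the thin-lens equation to the first lens, 1/13.5 = 1/18 + 1/d_i1, which gives d_i1 = 54.000 cm.
Its lateral magnification is m_1 = -d_i1/d_o1 = -(54.000)/18 = -3.0000.
Since 54.000 cm > 32.5 cm, the first image lies past the second lens and serves as a virtual object: d_o2 = L - d_i1 = -21.500 cm.
Applying the thin-lens equation again with f_2 = 20 cm and d_o2 = -21.500 cm gives d_i2 = 10.361 cm.
m_2 = -(10.361)/(-21.500) = 0.4819.
The system's lateral magnification is m_1 m_2 = (-3.0000)(0.4819) = -1.4458.

-1.45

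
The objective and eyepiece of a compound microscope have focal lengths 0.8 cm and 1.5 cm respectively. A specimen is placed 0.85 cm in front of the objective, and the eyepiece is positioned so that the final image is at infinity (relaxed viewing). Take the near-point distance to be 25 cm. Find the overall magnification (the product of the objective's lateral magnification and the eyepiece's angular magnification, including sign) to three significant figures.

-267

Objective: 1/d_i = 1/f_obj - 1/d_o = 1/0.8 - 1/0.85 = 0.07353 cm^-1, so d_i = 13.600 cm.
m_obj = -d_i/d_o = -13.600/0.85 = -16.000.
Eyepiece angular magnification (image at infinity): M_eye = D/f_e = 25/1.5 = 16.667.
Overall M = m_obj x M_eye = (-16.000)(16.667) = -266.67.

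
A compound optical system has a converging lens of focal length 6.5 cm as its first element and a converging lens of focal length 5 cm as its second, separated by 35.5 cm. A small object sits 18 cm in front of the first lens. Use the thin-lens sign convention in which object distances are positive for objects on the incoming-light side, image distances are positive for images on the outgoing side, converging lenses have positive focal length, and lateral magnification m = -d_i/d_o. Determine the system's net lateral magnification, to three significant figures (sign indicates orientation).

Applying the thin-lens equation to the first lens, 1/6.5 = 1/18 + 1/d_i1, which gives d_i1 = 10.174 cm.
Its lateral magnification is m_1 = -d_i1/d_o1 = -(10.174)/18 = -0.5652.
That image sits 25.326 cm in front of the second lens, so d_o2 = 25.326 cm.
Applying the thin-lens equation again with f_2 = 5 cm and d_o2 = 25.326 cm gives d_i2 = 6.230 cm.
m_2 = -(6.230)/(25.326) = -0.2460.
Overall magnification: m = m_1 m_2 = 0.1390.

0.139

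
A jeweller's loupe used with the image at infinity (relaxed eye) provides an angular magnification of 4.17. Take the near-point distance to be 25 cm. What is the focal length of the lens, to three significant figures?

For the image at infinity, M = D/f.
f = D/M = 25/4.17 = 5.995 cm.

6.00 cm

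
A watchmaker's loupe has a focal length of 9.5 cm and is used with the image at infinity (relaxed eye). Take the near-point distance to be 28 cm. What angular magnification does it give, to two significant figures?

2.9

M = D/f = 28/9.5 = 2.947.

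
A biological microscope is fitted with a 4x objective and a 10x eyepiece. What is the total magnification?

The overall magnification of a compound microscope is the product of the objective and eyepiece magnifications:
M = M_obj x M_eye = 4 x 10 = 40.

40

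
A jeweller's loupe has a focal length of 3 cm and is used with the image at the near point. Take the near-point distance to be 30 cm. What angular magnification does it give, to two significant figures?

11

M = 1 + D/f = 1 + 30/3 = 11.000.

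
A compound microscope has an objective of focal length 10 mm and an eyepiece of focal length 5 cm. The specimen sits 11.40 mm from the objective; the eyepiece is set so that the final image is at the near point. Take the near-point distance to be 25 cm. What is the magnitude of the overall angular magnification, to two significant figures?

43

Convert to cm: f_obj = 10 mm = 1 cm; d_o = 11.40 mm = 1.14 cm.
Objective: 1/d_i = 1/f_obj - 1/d_o = 1/1 - 1/1.14 = 0.12281 cm^-1, so d_i = 8.143 cm.
m_obj = -d_i/d_o = -8.143/1.14 = -7.143.
Eyepiece angular magnification (image at near point): M_eye = 1 + D/f_e = 1 + 25/5 = 6.000.
Overall M = m_obj x M_eye = (-7.143)(6.000) = -42.86.
|M| = 42.86.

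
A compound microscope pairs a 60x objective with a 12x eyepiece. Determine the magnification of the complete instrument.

The overall magnification of a compound microscope is the product of the objective and eyepiece magnifications:
M = M_obj x M_eye = 60 x 12 = 720.

720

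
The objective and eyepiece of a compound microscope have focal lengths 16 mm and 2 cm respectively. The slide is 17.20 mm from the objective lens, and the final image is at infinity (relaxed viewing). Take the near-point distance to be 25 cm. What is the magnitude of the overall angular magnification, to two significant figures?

Convert to cm: f_obj = 16 mm = 1.6 cm; d_o = 17.20 mm = 1.72 cm.
Objective: 1/d_i = 1/f_obj - 1/d_o = 1/1.6 - 1/1.72 = 0.04360 cm^-1, so d_i = 22.933 cm.
m_obj = -d_i/d_o = -22.933/1.72 = -13.333.
Eyepiece angular magnification (image at infinity): M_eye = D/f_e = 25/2 = 12.500.
Overall M = m_obj x M_eye = (-13.333)(12.500) = -166.67.
|M| = 166.67.

170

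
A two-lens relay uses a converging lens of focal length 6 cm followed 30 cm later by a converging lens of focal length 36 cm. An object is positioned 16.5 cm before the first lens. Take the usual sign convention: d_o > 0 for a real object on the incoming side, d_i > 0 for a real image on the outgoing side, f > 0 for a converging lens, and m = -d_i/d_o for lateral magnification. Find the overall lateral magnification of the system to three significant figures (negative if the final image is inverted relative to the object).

First lens: d_i1 = 1/(1/6 - 1/16.5) = 9.429 cm.
m_1 = -(9.429)/16.5 = -0.5714.
That image sits 20.571 cm in front of the second lens, so d_o2 = 20.571 cm.
Second lens: d_i2 = 1/(1/36 - 1/(20.571)) = -48.000 cm.
m_2 = -(-48.000)/(20.571) = 2.3333.
The system's lateral magnification is m_1 m_2 = (-0.5714)(2.3333) = -1.3333.

-1.33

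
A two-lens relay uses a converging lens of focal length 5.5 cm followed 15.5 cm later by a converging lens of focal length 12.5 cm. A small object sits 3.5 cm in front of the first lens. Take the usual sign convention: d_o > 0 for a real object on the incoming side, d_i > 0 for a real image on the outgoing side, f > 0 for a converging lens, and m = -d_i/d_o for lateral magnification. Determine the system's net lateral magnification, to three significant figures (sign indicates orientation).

-2.72

First lens: d_i1 = 1/(1/5.5 - 1/3.5) = -9.625 cm.
m_1 = -(-9.625)/3.5 = 2.7500.
With d_i1 < 0 the first image is virtual and lies on the object side; the object distance for lens 2 is d_o2 = 15.5 - (-9.625) = 25.125 cm.
Second lens: d_i2 = 1/(1/12.5 - 1/(25.125)) = 24.876 cm.
m_2 = -(24.876)/(25.125) = -0.9901.
Overall magnification: m = m_1 m_2 = -2.7228.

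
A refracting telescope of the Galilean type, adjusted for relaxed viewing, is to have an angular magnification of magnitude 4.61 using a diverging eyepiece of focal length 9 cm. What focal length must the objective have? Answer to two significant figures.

41 cm

|M| = f_obj/|f_eye|, so f_obj = |M| x |f_eye| = 4.61 x 9 = 41.490 cm.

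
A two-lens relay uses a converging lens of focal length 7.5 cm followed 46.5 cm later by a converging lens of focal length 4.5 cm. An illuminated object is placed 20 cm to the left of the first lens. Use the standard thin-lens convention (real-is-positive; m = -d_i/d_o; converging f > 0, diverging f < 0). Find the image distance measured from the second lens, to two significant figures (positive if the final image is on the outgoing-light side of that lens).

5.2 cm

Applying the thin-lens equation to the first lens, 1/7.5 = 1/20 + 1/d_i1, which gives d_i1 = 12.000 cm.
Object distance for lens 2: d_o2 = 46.5 - 12.000 = 34.500 cm.
Applying the thin-lens equation again with f_2 = 4.5 cm and d_o2 = 34.500 cm gives d_i2 = 5.175 cm.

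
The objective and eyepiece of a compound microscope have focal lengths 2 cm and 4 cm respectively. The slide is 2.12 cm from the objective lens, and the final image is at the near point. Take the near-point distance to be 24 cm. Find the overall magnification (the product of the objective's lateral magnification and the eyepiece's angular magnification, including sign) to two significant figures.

Objective: 1/d_i = 1/f_obj - 1/d_o = 1/2 - 1/2.12 = 0.02830 cm^-1, so d_i = 35.333 cm.
m_obj = -d_i/d_o = -35.333/2.12 = -16.667.
Eyepiece angular magnification (image at near point): M_eye = 1 + D/f_e = 1 + 24/4 = 7.000.
Overall M = m_obj x M_eye = (-16.667)(7.000) = -116.67.

-120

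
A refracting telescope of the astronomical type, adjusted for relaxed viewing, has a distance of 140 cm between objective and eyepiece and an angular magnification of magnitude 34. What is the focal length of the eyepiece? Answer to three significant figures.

In normal adjustment the tube length equals f_obj + f_eye and |M| = f_obj/f_eye.
So f_obj = 34 f_eye and 34 f_eye + f_eye = 140 cm, giving f_eye = 140/35 = 4.000 cm and f_obj = 136.000 cm.

4.00 cm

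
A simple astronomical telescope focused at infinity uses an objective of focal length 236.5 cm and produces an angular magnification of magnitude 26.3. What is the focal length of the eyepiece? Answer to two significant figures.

9.0 cm

|M| = f_obj/f_eye, so f_eye = f_obj/|M| = 236.5/26.3 = 8.992 cm.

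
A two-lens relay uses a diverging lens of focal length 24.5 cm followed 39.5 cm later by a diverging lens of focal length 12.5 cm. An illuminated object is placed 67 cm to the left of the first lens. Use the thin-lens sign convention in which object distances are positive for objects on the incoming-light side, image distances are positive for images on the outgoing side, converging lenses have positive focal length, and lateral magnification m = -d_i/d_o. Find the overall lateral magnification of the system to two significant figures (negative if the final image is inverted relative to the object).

First lens: d_i1 = 1/(1/(-24.5) - 1/67) = -17.940 cm.
m_1 = -(-17.940)/67 = 0.2678.
With d_i1 < 0 the first image is virtual and lies on the object side; the object distance for lens 2 is d_o2 = 39.5 - (-17.940) = 57.440 cm.
Second lens: d_i2 = 1/(1/(-12.5) - 1/(57.440)) = -10.266 cm.
m_2 = -(-10.266)/(57.440) = 0.1787.
Total m = m_1 x m_2 = (0.2678)(0.1787) = 0.0479.

0.048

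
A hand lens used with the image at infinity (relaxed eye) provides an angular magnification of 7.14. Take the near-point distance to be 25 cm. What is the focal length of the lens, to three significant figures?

For the image at infinity, M = D/f.
f = D/M = 25/7.14 = 3.501 cm.

3.50 cm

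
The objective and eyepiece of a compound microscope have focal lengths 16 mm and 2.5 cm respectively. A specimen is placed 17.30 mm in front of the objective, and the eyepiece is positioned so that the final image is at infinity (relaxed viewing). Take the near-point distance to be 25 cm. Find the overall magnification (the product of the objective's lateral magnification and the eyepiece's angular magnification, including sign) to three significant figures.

Convert to cm: f_obj = 16 mm = 1.6 cm; d_o = 17.30 mm = 1.73 cm.
Objective: 1/d_i = 1/f_obj - 1/d_o = 1/1.6 - 1/1.73 = 0.04697 cm^-1, so d_i = 21.292 cm.
m_obj = -d_i/d_o = -21.292/1.73 = -12.308.
Eyepiece angular magnification (image at infinity): M_eye = D/f_e = 25/2.5 = 10.000.
Overall M = m_obj x M_eye = (-12.308)(10.000) = -123.08.

-123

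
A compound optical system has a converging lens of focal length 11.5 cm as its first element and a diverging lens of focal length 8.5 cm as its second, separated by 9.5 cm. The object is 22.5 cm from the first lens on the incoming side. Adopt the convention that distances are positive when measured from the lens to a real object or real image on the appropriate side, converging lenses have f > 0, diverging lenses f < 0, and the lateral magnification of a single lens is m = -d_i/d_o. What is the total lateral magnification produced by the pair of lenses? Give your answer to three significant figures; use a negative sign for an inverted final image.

1.61

Applying the thin-lens equation to the first lens, 1/11.5 = 1/22.5 + 1/d_i1, which gives d_i1 = 23.523 cm.
Its lateral magnification is m_1 = -d_i1/d_o1 = -(23.523)/22.5 = -1.0455.
This image would form 23.523 cm past lens 1, i.e. 14.023 cm beyond lens 2, so it is a virtual object for lens 2: d_o2 = 9.5 - 23.523 = -14.023 cm.
Applying the thin-lens equation again with f_2 = -8.5 cm and d_o2 = -14.023 cm gives d_i2 = -21.582 cm.
m_2 = -(-21.582)/(-14.023) = -1.5391.
The system's lateral magnification is m_1 m_2 = (-1.0455)(-1.5391) = 1.6091.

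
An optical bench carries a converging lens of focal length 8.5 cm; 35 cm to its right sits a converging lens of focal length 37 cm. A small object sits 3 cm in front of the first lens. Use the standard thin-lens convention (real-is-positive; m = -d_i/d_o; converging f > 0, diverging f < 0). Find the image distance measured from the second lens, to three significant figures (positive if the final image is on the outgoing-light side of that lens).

556 cm

Applying the thin-lens equation to the first lens, 1/8.5 = 1/3 + 1/d_i1, which gives d_i1 = -4.636 cm.
The intermediate image is virtual, 4.636 cm to the left of lens 1, so d_o2 = L - d_i1 = 35 - (-4.636) = 39.636 cm.
Applying the thin-lens equation again with f_2 = 37 cm and d_o2 = 39.636 cm gives d_i2 = 556.276 cm.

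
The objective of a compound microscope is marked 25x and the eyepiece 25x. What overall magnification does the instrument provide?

625

The overall magnification of a compound microscope is the product of the objective and eyepiece magnifications:
M = M_obj x M_eye = 25 x 25 = 625.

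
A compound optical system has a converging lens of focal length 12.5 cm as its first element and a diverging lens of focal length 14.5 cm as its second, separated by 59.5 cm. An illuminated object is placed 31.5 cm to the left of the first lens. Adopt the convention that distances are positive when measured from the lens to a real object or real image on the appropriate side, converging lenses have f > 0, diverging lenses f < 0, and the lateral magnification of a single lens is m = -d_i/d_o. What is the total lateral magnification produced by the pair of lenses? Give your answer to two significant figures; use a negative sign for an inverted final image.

Lens 1: 1/d_i1 = 1/f_1 - 1/d_o1 = 1/12.5 - 1/31.5 = 0.04825 cm^-1, so d_i1 = 20.724 cm.
m_1 = -(20.724)/31.5 = -0.6579.
Object distance for lens 2: d_o2 = 59.5 - 20.724 = 38.776 cm.
Lens 2: 1/d_i2 = 1/f_2 - 1/d_o2 = 1/(-14.5) - 1/(38.776) = -0.09475 cm^-1, so d_i2 = -10.554 cm.
m_2 = -(-10.554)/(38.776) = 0.2722.
Total m = m_1 x m_2 = (-0.6579)(0.2722) = -0.1791.

-0.18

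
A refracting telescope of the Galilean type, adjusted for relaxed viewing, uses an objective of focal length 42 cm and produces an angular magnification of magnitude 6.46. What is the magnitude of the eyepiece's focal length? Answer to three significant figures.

|M| = f_obj/|f_eye|, so |f_eye| = f_obj/|M| = 42/6.46 = 6.502 cm.
(The eyepiece is diverging, so its signed focal length is -6.502 cm.)

6.50 cm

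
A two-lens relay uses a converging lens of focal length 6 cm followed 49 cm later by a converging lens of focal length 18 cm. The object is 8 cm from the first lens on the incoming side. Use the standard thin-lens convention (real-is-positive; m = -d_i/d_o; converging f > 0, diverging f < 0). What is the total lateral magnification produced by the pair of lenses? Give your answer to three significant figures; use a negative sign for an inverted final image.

7.71

Applying the thin-lens equation to the first lens, 1/6 = 1/8 + 1/d_i1, which gives d_i1 = 24.000 cm.
Its lateral magnification is m_1 = -d_i1/d_o1 = -(24.000)/8 = -3.0000.
That image sits 25.000 cm in front of the second lens, so d_o2 = 25.000 cm.
Applying the thin-lens equation again with f_2 = 18 cm and d_o2 = 25.000 cm gives d_i2 = 64.286 cm.
m_2 = -(64.286)/(25.000) = -2.5714.
Total m = m_1 x m_2 = (-3.0000)(-2.5714) = 7.7143.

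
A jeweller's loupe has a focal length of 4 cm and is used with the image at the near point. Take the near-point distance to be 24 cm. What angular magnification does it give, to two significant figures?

M = 1 + D/f = 1 + 24/4 = 7.000.

7.0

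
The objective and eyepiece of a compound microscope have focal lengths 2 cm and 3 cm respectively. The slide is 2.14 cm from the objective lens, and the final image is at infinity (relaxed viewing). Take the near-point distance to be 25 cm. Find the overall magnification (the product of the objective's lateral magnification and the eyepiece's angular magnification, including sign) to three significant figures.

-119

Objective: 1/d_i = 1/f_obj - 1/d_o = 1/2 - 1/2.14 = 0.03271 cm^-1, so d_i = 30.571 cm.
m_obj = -d_i/d_o = -30.571/2.14 = -14.286.
Eyepiece angular magnification (image at infinity): M_eye = D/f_e = 25/3 = 8.333.
Overall M = m_obj x M_eye = (-14.286)(8.333) = -119.05.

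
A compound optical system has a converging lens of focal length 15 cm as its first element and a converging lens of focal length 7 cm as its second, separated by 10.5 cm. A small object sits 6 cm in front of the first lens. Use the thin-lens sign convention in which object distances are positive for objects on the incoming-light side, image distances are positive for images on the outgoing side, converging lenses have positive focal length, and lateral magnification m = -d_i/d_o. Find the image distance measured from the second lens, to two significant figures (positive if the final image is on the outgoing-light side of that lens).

11 cm

First lens: d_i1 = 1/(1/15 - 1/6) = -10.000 cm.
The intermediate image is virtual, 10.000 cm to the left of lens 1, so d_o2 = L - d_i1 = 10.5 - (-10.000) = 20.500 cm.
Second lens: d_i2 = 1/(1/7 - 1/(20.500)) = 10.630 cm.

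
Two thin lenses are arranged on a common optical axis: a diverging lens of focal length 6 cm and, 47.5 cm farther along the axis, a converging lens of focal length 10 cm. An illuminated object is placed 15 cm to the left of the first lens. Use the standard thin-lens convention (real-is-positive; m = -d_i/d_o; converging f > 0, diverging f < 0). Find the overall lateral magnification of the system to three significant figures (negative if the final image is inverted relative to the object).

-0.0684

First lens: d_i1 = 1/(1/(-6) - 1/15) = -4.286 cm.
m_1 = -(-4.286)/15 = 0.2857.
With d_i1 < 0 the first image is virtual and lies on the object side; the object distance for lens 2 is d_o2 = 47.5 - (-4.286) = 51.786 cm.
Second lens: d_i2 = 1/(1/10 - 1/(51.786)) = 12.393 cm.
m_2 = -(12.393)/(51.786) = -0.2393.
The system's lateral magnification is m_1 m_2 = (0.2857)(-0.2393) = -0.0684.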